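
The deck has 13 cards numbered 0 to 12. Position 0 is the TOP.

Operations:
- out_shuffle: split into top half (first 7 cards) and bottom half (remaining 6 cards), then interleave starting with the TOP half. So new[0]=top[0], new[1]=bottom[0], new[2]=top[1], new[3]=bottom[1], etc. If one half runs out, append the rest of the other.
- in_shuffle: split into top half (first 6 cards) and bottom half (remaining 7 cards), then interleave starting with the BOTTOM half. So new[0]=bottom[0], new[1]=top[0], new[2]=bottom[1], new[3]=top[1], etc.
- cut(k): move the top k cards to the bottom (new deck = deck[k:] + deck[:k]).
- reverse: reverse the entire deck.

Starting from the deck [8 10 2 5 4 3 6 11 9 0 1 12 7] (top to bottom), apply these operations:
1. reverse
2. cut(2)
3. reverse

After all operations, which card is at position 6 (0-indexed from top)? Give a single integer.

After op 1 (reverse): [7 12 1 0 9 11 6 3 4 5 2 10 8]
After op 2 (cut(2)): [1 0 9 11 6 3 4 5 2 10 8 7 12]
After op 3 (reverse): [12 7 8 10 2 5 4 3 6 11 9 0 1]
Position 6: card 4.

Answer: 4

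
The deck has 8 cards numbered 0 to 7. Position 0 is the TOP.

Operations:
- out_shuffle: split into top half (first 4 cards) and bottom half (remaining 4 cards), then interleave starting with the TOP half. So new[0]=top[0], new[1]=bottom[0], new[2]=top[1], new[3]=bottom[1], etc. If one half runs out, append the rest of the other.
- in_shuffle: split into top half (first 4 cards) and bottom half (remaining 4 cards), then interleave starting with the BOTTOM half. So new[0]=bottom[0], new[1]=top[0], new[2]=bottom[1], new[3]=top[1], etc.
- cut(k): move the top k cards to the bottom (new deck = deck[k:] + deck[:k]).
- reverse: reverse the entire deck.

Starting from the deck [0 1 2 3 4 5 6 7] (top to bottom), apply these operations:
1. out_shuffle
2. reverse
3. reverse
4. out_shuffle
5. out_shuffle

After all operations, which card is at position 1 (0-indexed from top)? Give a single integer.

After op 1 (out_shuffle): [0 4 1 5 2 6 3 7]
After op 2 (reverse): [7 3 6 2 5 1 4 0]
After op 3 (reverse): [0 4 1 5 2 6 3 7]
After op 4 (out_shuffle): [0 2 4 6 1 3 5 7]
After op 5 (out_shuffle): [0 1 2 3 4 5 6 7]
Position 1: card 1.

Answer: 1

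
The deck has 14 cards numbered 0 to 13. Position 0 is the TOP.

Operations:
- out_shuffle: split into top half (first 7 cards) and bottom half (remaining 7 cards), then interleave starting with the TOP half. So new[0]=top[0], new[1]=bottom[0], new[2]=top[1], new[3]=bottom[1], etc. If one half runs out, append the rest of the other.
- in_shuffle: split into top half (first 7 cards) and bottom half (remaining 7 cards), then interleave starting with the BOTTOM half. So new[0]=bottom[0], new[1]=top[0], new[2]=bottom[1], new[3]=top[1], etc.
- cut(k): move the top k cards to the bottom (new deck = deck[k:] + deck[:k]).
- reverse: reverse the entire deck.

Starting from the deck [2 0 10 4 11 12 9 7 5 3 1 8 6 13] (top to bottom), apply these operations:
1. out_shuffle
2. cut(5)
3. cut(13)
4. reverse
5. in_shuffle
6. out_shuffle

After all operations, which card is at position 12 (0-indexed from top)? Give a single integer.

After op 1 (out_shuffle): [2 7 0 5 10 3 4 1 11 8 12 6 9 13]
After op 2 (cut(5)): [3 4 1 11 8 12 6 9 13 2 7 0 5 10]
After op 3 (cut(13)): [10 3 4 1 11 8 12 6 9 13 2 7 0 5]
After op 4 (reverse): [5 0 7 2 13 9 6 12 8 11 1 4 3 10]
After op 5 (in_shuffle): [12 5 8 0 11 7 1 2 4 13 3 9 10 6]
After op 6 (out_shuffle): [12 2 5 4 8 13 0 3 11 9 7 10 1 6]
Position 12: card 1.

Answer: 1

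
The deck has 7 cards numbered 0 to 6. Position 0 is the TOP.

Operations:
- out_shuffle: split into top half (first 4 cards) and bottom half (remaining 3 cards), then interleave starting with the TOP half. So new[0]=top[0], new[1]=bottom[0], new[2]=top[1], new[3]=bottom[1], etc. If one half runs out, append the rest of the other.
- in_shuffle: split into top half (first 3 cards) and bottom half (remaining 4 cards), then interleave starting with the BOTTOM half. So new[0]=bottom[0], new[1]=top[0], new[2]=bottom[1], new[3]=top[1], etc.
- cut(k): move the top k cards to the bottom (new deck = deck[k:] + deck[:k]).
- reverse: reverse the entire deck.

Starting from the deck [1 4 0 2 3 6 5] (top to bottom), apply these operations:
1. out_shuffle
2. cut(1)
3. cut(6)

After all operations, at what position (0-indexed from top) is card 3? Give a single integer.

Answer: 1

Derivation:
After op 1 (out_shuffle): [1 3 4 6 0 5 2]
After op 2 (cut(1)): [3 4 6 0 5 2 1]
After op 3 (cut(6)): [1 3 4 6 0 5 2]
Card 3 is at position 1.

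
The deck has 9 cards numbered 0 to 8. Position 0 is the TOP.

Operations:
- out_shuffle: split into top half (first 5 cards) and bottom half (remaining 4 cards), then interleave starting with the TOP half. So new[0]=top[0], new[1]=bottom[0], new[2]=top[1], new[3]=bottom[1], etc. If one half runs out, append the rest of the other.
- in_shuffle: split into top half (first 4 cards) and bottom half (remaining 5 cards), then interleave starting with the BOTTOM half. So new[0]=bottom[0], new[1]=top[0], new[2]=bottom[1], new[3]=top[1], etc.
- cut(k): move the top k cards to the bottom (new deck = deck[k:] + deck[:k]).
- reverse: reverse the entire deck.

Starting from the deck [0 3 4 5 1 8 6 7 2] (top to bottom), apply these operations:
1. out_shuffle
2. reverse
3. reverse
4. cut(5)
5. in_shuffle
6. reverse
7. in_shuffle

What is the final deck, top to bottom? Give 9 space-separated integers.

Answer: 3 4 5 1 8 6 7 2 0

Derivation:
After op 1 (out_shuffle): [0 8 3 6 4 7 5 2 1]
After op 2 (reverse): [1 2 5 7 4 6 3 8 0]
After op 3 (reverse): [0 8 3 6 4 7 5 2 1]
After op 4 (cut(5)): [7 5 2 1 0 8 3 6 4]
After op 5 (in_shuffle): [0 7 8 5 3 2 6 1 4]
After op 6 (reverse): [4 1 6 2 3 5 8 7 0]
After op 7 (in_shuffle): [3 4 5 1 8 6 7 2 0]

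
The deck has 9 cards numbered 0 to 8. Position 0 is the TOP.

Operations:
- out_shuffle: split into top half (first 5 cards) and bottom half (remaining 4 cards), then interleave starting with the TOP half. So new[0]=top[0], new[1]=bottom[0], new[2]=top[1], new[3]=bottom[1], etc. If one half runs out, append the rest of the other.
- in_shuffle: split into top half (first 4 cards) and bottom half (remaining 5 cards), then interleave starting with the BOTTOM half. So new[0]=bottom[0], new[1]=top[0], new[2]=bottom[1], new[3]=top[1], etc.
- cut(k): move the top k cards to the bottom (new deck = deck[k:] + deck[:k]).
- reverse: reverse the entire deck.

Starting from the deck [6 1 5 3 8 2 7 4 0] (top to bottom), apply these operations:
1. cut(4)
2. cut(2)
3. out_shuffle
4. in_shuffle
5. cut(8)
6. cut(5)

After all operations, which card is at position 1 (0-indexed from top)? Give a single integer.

After op 1 (cut(4)): [8 2 7 4 0 6 1 5 3]
After op 2 (cut(2)): [7 4 0 6 1 5 3 8 2]
After op 3 (out_shuffle): [7 5 4 3 0 8 6 2 1]
After op 4 (in_shuffle): [0 7 8 5 6 4 2 3 1]
After op 5 (cut(8)): [1 0 7 8 5 6 4 2 3]
After op 6 (cut(5)): [6 4 2 3 1 0 7 8 5]
Position 1: card 4.

Answer: 4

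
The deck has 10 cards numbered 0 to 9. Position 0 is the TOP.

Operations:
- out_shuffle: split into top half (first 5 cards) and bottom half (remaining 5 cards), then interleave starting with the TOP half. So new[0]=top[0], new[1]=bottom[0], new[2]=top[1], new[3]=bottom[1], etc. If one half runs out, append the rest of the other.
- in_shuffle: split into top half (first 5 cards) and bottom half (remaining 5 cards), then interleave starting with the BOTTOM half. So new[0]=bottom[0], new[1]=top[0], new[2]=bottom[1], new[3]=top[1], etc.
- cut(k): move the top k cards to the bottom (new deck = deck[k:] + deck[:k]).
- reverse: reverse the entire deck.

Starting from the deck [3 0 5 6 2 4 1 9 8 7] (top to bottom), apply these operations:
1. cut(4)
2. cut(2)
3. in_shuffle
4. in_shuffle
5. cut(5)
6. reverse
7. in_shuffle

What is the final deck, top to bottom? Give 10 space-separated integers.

Answer: 6 7 3 1 9 2 4 0 5 8

Derivation:
After op 1 (cut(4)): [2 4 1 9 8 7 3 0 5 6]
After op 2 (cut(2)): [1 9 8 7 3 0 5 6 2 4]
After op 3 (in_shuffle): [0 1 5 9 6 8 2 7 4 3]
After op 4 (in_shuffle): [8 0 2 1 7 5 4 9 3 6]
After op 5 (cut(5)): [5 4 9 3 6 8 0 2 1 7]
After op 6 (reverse): [7 1 2 0 8 6 3 9 4 5]
After op 7 (in_shuffle): [6 7 3 1 9 2 4 0 5 8]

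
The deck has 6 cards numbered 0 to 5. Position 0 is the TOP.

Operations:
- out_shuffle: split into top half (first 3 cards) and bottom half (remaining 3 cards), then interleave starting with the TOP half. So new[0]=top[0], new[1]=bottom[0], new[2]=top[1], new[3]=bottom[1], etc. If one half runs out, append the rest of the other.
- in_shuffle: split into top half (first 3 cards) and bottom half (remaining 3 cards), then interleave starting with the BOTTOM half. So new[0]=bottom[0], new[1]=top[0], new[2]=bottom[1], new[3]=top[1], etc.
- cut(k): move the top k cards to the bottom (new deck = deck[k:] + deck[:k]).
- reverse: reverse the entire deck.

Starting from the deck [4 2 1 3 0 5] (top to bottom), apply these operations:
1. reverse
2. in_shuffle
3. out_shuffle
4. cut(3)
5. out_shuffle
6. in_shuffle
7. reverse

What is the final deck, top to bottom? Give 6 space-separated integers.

Answer: 2 5 1 3 4 0

Derivation:
After op 1 (reverse): [5 0 3 1 2 4]
After op 2 (in_shuffle): [1 5 2 0 4 3]
After op 3 (out_shuffle): [1 0 5 4 2 3]
After op 4 (cut(3)): [4 2 3 1 0 5]
After op 5 (out_shuffle): [4 1 2 0 3 5]
After op 6 (in_shuffle): [0 4 3 1 5 2]
After op 7 (reverse): [2 5 1 3 4 0]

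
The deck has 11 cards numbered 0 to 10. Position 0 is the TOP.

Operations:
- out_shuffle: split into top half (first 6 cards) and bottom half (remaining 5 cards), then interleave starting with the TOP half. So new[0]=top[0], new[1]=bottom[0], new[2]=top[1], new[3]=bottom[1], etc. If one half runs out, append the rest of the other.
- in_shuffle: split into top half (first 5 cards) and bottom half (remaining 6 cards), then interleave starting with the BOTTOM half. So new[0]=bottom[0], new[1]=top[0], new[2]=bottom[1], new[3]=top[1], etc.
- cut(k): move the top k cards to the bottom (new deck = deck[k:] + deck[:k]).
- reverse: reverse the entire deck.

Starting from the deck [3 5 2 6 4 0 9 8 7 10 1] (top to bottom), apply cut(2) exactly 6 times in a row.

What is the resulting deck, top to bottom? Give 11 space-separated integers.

Answer: 5 2 6 4 0 9 8 7 10 1 3

Derivation:
After op 1 (cut(2)): [2 6 4 0 9 8 7 10 1 3 5]
After op 2 (cut(2)): [4 0 9 8 7 10 1 3 5 2 6]
After op 3 (cut(2)): [9 8 7 10 1 3 5 2 6 4 0]
After op 4 (cut(2)): [7 10 1 3 5 2 6 4 0 9 8]
After op 5 (cut(2)): [1 3 5 2 6 4 0 9 8 7 10]
After op 6 (cut(2)): [5 2 6 4 0 9 8 7 10 1 3]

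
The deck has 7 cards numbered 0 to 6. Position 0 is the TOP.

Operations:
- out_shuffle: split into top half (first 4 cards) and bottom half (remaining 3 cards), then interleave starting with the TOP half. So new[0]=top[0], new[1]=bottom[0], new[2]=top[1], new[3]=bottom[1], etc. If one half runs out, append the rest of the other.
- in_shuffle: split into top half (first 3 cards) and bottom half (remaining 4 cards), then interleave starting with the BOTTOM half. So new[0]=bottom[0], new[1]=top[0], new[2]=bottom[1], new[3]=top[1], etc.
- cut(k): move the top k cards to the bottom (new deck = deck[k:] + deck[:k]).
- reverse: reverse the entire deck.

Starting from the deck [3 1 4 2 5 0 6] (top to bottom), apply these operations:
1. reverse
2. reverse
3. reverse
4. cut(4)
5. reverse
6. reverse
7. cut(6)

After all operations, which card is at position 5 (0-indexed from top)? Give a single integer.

After op 1 (reverse): [6 0 5 2 4 1 3]
After op 2 (reverse): [3 1 4 2 5 0 6]
After op 3 (reverse): [6 0 5 2 4 1 3]
After op 4 (cut(4)): [4 1 3 6 0 5 2]
After op 5 (reverse): [2 5 0 6 3 1 4]
After op 6 (reverse): [4 1 3 6 0 5 2]
After op 7 (cut(6)): [2 4 1 3 6 0 5]
Position 5: card 0.

Answer: 0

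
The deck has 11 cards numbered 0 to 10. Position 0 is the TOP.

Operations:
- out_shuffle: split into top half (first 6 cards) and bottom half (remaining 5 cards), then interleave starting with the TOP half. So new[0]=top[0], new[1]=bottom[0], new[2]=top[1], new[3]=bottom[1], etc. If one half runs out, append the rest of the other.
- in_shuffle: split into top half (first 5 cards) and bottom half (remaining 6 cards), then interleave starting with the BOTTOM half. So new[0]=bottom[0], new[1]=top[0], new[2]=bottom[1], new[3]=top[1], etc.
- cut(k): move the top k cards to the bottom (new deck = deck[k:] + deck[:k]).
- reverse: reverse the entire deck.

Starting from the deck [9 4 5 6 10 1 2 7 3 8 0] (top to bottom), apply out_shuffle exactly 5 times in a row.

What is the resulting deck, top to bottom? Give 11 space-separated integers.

Answer: 9 0 8 3 7 2 1 10 6 5 4

Derivation:
After op 1 (out_shuffle): [9 2 4 7 5 3 6 8 10 0 1]
After op 2 (out_shuffle): [9 6 2 8 4 10 7 0 5 1 3]
After op 3 (out_shuffle): [9 7 6 0 2 5 8 1 4 3 10]
After op 4 (out_shuffle): [9 8 7 1 6 4 0 3 2 10 5]
After op 5 (out_shuffle): [9 0 8 3 7 2 1 10 6 5 4]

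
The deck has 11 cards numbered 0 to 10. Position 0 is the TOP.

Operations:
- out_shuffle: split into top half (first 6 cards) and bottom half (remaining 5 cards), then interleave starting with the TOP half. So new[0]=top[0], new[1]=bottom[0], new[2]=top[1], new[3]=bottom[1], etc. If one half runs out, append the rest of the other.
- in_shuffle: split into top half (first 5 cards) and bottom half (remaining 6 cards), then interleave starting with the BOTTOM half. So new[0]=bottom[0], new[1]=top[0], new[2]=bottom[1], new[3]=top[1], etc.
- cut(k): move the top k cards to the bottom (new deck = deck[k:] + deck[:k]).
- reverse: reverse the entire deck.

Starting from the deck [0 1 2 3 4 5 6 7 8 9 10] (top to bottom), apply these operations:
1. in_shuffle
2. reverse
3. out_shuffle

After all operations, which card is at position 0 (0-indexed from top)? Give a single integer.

Answer: 10

Derivation:
After op 1 (in_shuffle): [5 0 6 1 7 2 8 3 9 4 10]
After op 2 (reverse): [10 4 9 3 8 2 7 1 6 0 5]
After op 3 (out_shuffle): [10 7 4 1 9 6 3 0 8 5 2]
Position 0: card 10.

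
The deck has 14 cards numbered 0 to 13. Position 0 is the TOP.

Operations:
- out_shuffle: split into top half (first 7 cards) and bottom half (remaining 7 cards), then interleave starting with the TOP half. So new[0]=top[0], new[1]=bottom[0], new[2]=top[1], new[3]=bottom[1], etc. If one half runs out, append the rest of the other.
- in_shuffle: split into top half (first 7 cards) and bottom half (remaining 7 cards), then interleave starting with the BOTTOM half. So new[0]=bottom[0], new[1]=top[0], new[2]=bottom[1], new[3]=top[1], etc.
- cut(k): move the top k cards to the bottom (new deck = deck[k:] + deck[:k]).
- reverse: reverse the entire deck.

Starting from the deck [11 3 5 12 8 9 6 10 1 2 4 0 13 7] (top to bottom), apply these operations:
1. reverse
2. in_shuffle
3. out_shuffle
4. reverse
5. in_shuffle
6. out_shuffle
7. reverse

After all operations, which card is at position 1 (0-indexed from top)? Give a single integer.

Answer: 5

Derivation:
After op 1 (reverse): [7 13 0 4 2 1 10 6 9 8 12 5 3 11]
After op 2 (in_shuffle): [6 7 9 13 8 0 12 4 5 2 3 1 11 10]
After op 3 (out_shuffle): [6 4 7 5 9 2 13 3 8 1 0 11 12 10]
After op 4 (reverse): [10 12 11 0 1 8 3 13 2 9 5 7 4 6]
After op 5 (in_shuffle): [13 10 2 12 9 11 5 0 7 1 4 8 6 3]
After op 6 (out_shuffle): [13 0 10 7 2 1 12 4 9 8 11 6 5 3]
After op 7 (reverse): [3 5 6 11 8 9 4 12 1 2 7 10 0 13]
Position 1: card 5.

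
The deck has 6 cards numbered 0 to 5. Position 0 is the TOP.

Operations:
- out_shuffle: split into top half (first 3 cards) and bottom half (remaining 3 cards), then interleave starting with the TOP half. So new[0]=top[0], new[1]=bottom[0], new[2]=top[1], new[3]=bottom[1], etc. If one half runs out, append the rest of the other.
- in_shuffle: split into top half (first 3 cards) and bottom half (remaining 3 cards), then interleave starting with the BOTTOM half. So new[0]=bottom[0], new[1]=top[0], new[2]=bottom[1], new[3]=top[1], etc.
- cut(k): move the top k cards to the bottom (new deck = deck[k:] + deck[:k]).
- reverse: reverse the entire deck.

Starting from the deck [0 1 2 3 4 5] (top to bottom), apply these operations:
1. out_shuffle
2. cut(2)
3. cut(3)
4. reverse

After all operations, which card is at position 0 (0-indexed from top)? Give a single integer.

After op 1 (out_shuffle): [0 3 1 4 2 5]
After op 2 (cut(2)): [1 4 2 5 0 3]
After op 3 (cut(3)): [5 0 3 1 4 2]
After op 4 (reverse): [2 4 1 3 0 5]
Position 0: card 2.

Answer: 2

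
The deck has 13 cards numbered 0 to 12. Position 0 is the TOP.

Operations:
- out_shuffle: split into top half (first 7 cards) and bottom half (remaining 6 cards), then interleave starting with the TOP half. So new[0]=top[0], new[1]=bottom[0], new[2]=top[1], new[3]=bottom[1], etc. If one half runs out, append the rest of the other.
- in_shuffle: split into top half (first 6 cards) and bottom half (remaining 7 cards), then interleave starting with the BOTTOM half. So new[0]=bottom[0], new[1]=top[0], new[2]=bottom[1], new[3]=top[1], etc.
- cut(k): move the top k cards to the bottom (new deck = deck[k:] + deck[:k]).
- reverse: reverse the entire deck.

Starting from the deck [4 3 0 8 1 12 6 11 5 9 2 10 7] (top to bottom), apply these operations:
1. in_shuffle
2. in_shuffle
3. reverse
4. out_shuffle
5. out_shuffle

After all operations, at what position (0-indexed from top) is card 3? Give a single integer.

After op 1 (in_shuffle): [6 4 11 3 5 0 9 8 2 1 10 12 7]
After op 2 (in_shuffle): [9 6 8 4 2 11 1 3 10 5 12 0 7]
After op 3 (reverse): [7 0 12 5 10 3 1 11 2 4 8 6 9]
After op 4 (out_shuffle): [7 11 0 2 12 4 5 8 10 6 3 9 1]
After op 5 (out_shuffle): [7 8 11 10 0 6 2 3 12 9 4 1 5]
Card 3 is at position 7.

Answer: 7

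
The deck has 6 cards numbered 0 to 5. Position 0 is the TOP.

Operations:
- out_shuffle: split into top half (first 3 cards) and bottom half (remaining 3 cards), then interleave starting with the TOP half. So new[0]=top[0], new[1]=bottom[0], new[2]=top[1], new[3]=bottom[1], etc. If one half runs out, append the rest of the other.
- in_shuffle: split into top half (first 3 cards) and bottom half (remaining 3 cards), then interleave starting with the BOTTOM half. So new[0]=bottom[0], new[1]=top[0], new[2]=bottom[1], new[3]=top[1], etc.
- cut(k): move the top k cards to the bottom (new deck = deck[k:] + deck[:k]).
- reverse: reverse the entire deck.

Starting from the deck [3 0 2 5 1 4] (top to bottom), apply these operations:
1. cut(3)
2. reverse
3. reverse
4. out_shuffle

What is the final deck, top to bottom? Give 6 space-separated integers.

Answer: 5 3 1 0 4 2

Derivation:
After op 1 (cut(3)): [5 1 4 3 0 2]
After op 2 (reverse): [2 0 3 4 1 5]
After op 3 (reverse): [5 1 4 3 0 2]
After op 4 (out_shuffle): [5 3 1 0 4 2]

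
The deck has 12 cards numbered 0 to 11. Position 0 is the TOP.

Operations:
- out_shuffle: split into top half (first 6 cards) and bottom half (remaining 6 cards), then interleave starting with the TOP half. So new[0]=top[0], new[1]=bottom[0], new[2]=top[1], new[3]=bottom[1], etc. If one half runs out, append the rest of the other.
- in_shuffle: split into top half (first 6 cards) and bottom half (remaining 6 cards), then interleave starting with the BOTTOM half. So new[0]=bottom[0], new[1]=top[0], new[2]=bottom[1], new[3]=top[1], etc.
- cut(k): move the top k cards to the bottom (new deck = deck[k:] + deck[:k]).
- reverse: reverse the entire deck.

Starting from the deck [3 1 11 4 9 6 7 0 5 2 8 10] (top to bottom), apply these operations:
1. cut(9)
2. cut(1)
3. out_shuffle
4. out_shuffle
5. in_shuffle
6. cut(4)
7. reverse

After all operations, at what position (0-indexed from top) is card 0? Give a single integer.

Answer: 8

Derivation:
After op 1 (cut(9)): [2 8 10 3 1 11 4 9 6 7 0 5]
After op 2 (cut(1)): [8 10 3 1 11 4 9 6 7 0 5 2]
After op 3 (out_shuffle): [8 9 10 6 3 7 1 0 11 5 4 2]
After op 4 (out_shuffle): [8 1 9 0 10 11 6 5 3 4 7 2]
After op 5 (in_shuffle): [6 8 5 1 3 9 4 0 7 10 2 11]
After op 6 (cut(4)): [3 9 4 0 7 10 2 11 6 8 5 1]
After op 7 (reverse): [1 5 8 6 11 2 10 7 0 4 9 3]
Card 0 is at position 8.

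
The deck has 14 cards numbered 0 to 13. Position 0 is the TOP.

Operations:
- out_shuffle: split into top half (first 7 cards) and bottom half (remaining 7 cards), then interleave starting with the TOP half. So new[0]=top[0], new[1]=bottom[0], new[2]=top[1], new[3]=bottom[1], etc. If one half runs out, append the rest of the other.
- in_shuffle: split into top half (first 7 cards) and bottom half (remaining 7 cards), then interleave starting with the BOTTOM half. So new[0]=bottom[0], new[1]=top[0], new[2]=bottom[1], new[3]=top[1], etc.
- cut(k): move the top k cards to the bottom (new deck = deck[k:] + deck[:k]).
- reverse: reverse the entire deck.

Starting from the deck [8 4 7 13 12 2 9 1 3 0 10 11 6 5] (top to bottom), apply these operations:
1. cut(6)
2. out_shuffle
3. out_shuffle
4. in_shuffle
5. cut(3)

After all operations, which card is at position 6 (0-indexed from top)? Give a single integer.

After op 1 (cut(6)): [9 1 3 0 10 11 6 5 8 4 7 13 12 2]
After op 2 (out_shuffle): [9 5 1 8 3 4 0 7 10 13 11 12 6 2]
After op 3 (out_shuffle): [9 7 5 10 1 13 8 11 3 12 4 6 0 2]
After op 4 (in_shuffle): [11 9 3 7 12 5 4 10 6 1 0 13 2 8]
After op 5 (cut(3)): [7 12 5 4 10 6 1 0 13 2 8 11 9 3]
Position 6: card 1.

Answer: 1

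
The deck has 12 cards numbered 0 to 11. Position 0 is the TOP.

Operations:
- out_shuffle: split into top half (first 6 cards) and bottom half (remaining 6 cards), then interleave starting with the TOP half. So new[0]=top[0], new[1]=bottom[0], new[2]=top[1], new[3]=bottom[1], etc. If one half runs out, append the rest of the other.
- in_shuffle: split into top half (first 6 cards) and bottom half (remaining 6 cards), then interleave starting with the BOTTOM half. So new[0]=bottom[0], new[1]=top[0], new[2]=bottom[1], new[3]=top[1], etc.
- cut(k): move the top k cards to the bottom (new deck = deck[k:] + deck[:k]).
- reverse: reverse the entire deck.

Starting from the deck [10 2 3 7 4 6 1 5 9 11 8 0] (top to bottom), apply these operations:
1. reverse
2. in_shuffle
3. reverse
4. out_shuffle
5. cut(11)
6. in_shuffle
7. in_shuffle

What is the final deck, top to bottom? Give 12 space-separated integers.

After op 1 (reverse): [0 8 11 9 5 1 6 4 7 3 2 10]
After op 2 (in_shuffle): [6 0 4 8 7 11 3 9 2 5 10 1]
After op 3 (reverse): [1 10 5 2 9 3 11 7 8 4 0 6]
After op 4 (out_shuffle): [1 11 10 7 5 8 2 4 9 0 3 6]
After op 5 (cut(11)): [6 1 11 10 7 5 8 2 4 9 0 3]
After op 6 (in_shuffle): [8 6 2 1 4 11 9 10 0 7 3 5]
After op 7 (in_shuffle): [9 8 10 6 0 2 7 1 3 4 5 11]

Answer: 9 8 10 6 0 2 7 1 3 4 5 11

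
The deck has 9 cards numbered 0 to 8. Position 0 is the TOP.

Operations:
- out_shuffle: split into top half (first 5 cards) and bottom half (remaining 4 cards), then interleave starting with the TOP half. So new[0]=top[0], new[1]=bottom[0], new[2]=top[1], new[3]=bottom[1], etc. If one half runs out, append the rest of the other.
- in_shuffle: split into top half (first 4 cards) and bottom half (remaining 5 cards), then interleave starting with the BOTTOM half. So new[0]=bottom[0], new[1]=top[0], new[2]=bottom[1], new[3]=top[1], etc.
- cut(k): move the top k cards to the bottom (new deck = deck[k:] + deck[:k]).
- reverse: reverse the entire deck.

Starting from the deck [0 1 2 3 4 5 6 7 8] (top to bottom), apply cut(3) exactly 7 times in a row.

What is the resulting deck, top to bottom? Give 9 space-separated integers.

After op 1 (cut(3)): [3 4 5 6 7 8 0 1 2]
After op 2 (cut(3)): [6 7 8 0 1 2 3 4 5]
After op 3 (cut(3)): [0 1 2 3 4 5 6 7 8]
After op 4 (cut(3)): [3 4 5 6 7 8 0 1 2]
After op 5 (cut(3)): [6 7 8 0 1 2 3 4 5]
After op 6 (cut(3)): [0 1 2 3 4 5 6 7 8]
After op 7 (cut(3)): [3 4 5 6 7 8 0 1 2]

Answer: 3 4 5 6 7 8 0 1 2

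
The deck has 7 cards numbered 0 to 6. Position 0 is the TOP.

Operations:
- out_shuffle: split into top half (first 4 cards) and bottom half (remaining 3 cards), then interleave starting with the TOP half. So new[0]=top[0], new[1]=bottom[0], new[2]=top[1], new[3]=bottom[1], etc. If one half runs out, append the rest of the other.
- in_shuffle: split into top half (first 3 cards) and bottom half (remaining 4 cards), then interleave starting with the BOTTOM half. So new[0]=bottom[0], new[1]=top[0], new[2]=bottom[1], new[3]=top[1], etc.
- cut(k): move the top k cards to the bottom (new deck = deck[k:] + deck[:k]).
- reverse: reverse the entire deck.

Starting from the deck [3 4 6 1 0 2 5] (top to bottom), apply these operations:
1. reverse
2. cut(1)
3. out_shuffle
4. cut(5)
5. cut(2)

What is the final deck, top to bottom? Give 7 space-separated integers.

Answer: 2 4 0 3 1 5 6

Derivation:
After op 1 (reverse): [5 2 0 1 6 4 3]
After op 2 (cut(1)): [2 0 1 6 4 3 5]
After op 3 (out_shuffle): [2 4 0 3 1 5 6]
After op 4 (cut(5)): [5 6 2 4 0 3 1]
After op 5 (cut(2)): [2 4 0 3 1 5 6]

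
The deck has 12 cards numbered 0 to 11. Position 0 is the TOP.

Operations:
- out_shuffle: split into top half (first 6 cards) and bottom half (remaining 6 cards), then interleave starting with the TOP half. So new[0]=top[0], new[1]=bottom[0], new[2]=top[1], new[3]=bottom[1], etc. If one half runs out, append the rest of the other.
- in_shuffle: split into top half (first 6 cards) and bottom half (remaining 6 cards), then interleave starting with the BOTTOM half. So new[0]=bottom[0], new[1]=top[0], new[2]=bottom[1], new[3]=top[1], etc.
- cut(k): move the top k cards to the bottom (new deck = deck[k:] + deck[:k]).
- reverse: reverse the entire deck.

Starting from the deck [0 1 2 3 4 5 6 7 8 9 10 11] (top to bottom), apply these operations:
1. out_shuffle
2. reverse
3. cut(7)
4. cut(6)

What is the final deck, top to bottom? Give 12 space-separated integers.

Answer: 5 10 4 9 3 8 2 7 1 6 0 11

Derivation:
After op 1 (out_shuffle): [0 6 1 7 2 8 3 9 4 10 5 11]
After op 2 (reverse): [11 5 10 4 9 3 8 2 7 1 6 0]
After op 3 (cut(7)): [2 7 1 6 0 11 5 10 4 9 3 8]
After op 4 (cut(6)): [5 10 4 9 3 8 2 7 1 6 0 11]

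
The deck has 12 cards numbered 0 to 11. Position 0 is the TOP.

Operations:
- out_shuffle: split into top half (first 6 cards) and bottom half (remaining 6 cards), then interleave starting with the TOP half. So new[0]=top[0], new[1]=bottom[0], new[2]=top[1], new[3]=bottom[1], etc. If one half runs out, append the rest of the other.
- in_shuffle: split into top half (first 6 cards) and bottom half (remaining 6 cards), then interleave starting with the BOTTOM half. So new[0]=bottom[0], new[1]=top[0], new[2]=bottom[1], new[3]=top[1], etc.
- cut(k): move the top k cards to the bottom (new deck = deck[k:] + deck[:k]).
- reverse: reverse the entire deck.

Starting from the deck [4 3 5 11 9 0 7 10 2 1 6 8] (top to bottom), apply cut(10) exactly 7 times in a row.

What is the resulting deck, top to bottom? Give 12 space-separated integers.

Answer: 6 8 4 3 5 11 9 0 7 10 2 1

Derivation:
After op 1 (cut(10)): [6 8 4 3 5 11 9 0 7 10 2 1]
After op 2 (cut(10)): [2 1 6 8 4 3 5 11 9 0 7 10]
After op 3 (cut(10)): [7 10 2 1 6 8 4 3 5 11 9 0]
After op 4 (cut(10)): [9 0 7 10 2 1 6 8 4 3 5 11]
After op 5 (cut(10)): [5 11 9 0 7 10 2 1 6 8 4 3]
After op 6 (cut(10)): [4 3 5 11 9 0 7 10 2 1 6 8]
After op 7 (cut(10)): [6 8 4 3 5 11 9 0 7 10 2 1]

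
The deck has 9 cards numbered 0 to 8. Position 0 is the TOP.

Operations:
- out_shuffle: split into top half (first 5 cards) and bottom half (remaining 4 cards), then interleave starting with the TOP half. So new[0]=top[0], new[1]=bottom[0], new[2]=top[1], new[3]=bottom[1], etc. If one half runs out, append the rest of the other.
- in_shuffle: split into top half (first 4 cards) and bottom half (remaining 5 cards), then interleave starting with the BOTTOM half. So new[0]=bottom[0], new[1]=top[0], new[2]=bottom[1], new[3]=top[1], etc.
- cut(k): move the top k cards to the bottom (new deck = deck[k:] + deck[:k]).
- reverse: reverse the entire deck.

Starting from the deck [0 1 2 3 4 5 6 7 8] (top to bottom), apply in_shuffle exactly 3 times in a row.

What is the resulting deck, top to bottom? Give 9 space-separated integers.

After op 1 (in_shuffle): [4 0 5 1 6 2 7 3 8]
After op 2 (in_shuffle): [6 4 2 0 7 5 3 1 8]
After op 3 (in_shuffle): [7 6 5 4 3 2 1 0 8]

Answer: 7 6 5 4 3 2 1 0 8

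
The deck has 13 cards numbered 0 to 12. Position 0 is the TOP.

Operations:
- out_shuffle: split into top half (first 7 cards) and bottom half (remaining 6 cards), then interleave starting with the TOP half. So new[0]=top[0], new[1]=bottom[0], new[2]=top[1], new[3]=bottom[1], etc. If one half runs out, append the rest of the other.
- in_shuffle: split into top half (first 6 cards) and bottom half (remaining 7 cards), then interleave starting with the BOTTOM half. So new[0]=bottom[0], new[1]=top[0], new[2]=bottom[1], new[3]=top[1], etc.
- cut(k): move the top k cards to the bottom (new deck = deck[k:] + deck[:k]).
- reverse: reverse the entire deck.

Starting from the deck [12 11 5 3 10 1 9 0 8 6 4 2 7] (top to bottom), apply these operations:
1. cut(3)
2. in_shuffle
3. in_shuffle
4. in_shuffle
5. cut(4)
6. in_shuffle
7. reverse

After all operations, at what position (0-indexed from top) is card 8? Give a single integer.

Answer: 3

Derivation:
After op 1 (cut(3)): [3 10 1 9 0 8 6 4 2 7 12 11 5]
After op 2 (in_shuffle): [6 3 4 10 2 1 7 9 12 0 11 8 5]
After op 3 (in_shuffle): [7 6 9 3 12 4 0 10 11 2 8 1 5]
After op 4 (in_shuffle): [0 7 10 6 11 9 2 3 8 12 1 4 5]
After op 5 (cut(4)): [11 9 2 3 8 12 1 4 5 0 7 10 6]
After op 6 (in_shuffle): [1 11 4 9 5 2 0 3 7 8 10 12 6]
After op 7 (reverse): [6 12 10 8 7 3 0 2 5 9 4 11 1]
Card 8 is at position 3.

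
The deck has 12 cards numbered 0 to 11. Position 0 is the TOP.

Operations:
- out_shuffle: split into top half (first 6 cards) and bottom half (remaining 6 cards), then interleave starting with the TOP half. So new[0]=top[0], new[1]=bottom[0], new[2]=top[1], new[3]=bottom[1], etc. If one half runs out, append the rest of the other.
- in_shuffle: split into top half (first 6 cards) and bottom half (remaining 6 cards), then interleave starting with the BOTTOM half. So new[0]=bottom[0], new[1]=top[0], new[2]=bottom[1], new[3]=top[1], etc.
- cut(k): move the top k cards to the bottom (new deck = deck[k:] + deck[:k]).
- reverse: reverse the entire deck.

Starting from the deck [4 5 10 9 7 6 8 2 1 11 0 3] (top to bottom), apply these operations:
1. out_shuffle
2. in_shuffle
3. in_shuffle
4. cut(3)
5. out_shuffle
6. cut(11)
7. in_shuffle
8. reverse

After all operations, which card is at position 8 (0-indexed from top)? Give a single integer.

Answer: 4

Derivation:
After op 1 (out_shuffle): [4 8 5 2 10 1 9 11 7 0 6 3]
After op 2 (in_shuffle): [9 4 11 8 7 5 0 2 6 10 3 1]
After op 3 (in_shuffle): [0 9 2 4 6 11 10 8 3 7 1 5]
After op 4 (cut(3)): [4 6 11 10 8 3 7 1 5 0 9 2]
After op 5 (out_shuffle): [4 7 6 1 11 5 10 0 8 9 3 2]
After op 6 (cut(11)): [2 4 7 6 1 11 5 10 0 8 9 3]
After op 7 (in_shuffle): [5 2 10 4 0 7 8 6 9 1 3 11]
After op 8 (reverse): [11 3 1 9 6 8 7 0 4 10 2 5]
Position 8: card 4.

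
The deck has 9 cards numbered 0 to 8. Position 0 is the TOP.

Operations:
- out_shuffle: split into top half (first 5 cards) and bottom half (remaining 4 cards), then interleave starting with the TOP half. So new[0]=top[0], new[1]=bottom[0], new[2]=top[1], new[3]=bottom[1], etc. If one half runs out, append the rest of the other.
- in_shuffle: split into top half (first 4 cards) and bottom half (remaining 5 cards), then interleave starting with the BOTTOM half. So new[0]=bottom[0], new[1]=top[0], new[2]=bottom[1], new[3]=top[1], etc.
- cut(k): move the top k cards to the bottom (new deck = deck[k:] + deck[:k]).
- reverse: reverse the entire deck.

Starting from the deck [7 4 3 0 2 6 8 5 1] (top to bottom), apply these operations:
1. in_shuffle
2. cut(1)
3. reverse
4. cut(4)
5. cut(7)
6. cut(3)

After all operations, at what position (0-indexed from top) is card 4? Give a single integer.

Answer: 1

Derivation:
After op 1 (in_shuffle): [2 7 6 4 8 3 5 0 1]
After op 2 (cut(1)): [7 6 4 8 3 5 0 1 2]
After op 3 (reverse): [2 1 0 5 3 8 4 6 7]
After op 4 (cut(4)): [3 8 4 6 7 2 1 0 5]
After op 5 (cut(7)): [0 5 3 8 4 6 7 2 1]
After op 6 (cut(3)): [8 4 6 7 2 1 0 5 3]
Card 4 is at position 1.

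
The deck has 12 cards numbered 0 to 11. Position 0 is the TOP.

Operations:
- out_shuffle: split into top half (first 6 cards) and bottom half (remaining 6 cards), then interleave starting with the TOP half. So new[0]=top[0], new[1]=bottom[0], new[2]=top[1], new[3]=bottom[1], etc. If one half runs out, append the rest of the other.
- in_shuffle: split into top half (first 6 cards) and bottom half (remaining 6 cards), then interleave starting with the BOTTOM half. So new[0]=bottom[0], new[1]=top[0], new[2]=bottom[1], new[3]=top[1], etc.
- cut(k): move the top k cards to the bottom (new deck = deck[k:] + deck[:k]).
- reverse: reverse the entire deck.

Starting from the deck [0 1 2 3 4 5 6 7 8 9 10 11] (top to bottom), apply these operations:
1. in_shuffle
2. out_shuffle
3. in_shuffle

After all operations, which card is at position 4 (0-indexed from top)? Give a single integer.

Answer: 8

Derivation:
After op 1 (in_shuffle): [6 0 7 1 8 2 9 3 10 4 11 5]
After op 2 (out_shuffle): [6 9 0 3 7 10 1 4 8 11 2 5]
After op 3 (in_shuffle): [1 6 4 9 8 0 11 3 2 7 5 10]
Position 4: card 8.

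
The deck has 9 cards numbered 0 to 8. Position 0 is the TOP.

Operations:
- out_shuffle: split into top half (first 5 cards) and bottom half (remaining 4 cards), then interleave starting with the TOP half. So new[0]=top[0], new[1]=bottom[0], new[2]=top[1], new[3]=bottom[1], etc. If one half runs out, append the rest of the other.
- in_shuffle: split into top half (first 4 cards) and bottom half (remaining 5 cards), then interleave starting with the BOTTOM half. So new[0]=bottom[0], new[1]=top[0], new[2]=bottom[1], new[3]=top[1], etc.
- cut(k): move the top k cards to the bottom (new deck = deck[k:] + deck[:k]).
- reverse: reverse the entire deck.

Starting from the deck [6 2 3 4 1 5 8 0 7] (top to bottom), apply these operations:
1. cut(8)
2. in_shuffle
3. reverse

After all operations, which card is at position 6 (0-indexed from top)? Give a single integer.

Answer: 1

Derivation:
After op 1 (cut(8)): [7 6 2 3 4 1 5 8 0]
After op 2 (in_shuffle): [4 7 1 6 5 2 8 3 0]
After op 3 (reverse): [0 3 8 2 5 6 1 7 4]
Position 6: card 1.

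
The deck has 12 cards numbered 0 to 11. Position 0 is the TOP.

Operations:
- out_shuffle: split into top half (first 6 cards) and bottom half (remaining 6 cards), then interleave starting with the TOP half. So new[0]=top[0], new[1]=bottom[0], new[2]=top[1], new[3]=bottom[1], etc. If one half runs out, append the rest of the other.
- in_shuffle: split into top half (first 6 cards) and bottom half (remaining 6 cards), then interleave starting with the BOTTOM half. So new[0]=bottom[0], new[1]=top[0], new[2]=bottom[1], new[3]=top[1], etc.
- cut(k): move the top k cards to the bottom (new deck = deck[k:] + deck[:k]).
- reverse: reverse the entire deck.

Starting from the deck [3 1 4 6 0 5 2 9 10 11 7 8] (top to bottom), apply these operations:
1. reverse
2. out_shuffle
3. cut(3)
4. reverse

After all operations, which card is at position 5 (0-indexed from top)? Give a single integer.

Answer: 1

Derivation:
After op 1 (reverse): [8 7 11 10 9 2 5 0 6 4 1 3]
After op 2 (out_shuffle): [8 5 7 0 11 6 10 4 9 1 2 3]
After op 3 (cut(3)): [0 11 6 10 4 9 1 2 3 8 5 7]
After op 4 (reverse): [7 5 8 3 2 1 9 4 10 6 11 0]
Position 5: card 1.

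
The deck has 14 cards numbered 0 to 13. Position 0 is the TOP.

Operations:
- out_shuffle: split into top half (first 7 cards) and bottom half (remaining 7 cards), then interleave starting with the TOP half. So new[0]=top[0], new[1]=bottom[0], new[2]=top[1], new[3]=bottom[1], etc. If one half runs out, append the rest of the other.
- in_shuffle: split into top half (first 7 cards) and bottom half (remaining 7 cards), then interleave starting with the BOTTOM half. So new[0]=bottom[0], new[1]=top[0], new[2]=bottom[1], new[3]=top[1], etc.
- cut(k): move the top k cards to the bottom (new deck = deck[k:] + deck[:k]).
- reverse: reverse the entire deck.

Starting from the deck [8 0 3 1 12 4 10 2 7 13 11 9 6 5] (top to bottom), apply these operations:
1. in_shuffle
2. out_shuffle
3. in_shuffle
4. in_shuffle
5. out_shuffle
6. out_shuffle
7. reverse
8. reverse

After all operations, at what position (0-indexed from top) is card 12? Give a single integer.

Answer: 6

Derivation:
After op 1 (in_shuffle): [2 8 7 0 13 3 11 1 9 12 6 4 5 10]
After op 2 (out_shuffle): [2 1 8 9 7 12 0 6 13 4 3 5 11 10]
After op 3 (in_shuffle): [6 2 13 1 4 8 3 9 5 7 11 12 10 0]
After op 4 (in_shuffle): [9 6 5 2 7 13 11 1 12 4 10 8 0 3]
After op 5 (out_shuffle): [9 1 6 12 5 4 2 10 7 8 13 0 11 3]
After op 6 (out_shuffle): [9 10 1 7 6 8 12 13 5 0 4 11 2 3]
After op 7 (reverse): [3 2 11 4 0 5 13 12 8 6 7 1 10 9]
After op 8 (reverse): [9 10 1 7 6 8 12 13 5 0 4 11 2 3]
Card 12 is at position 6.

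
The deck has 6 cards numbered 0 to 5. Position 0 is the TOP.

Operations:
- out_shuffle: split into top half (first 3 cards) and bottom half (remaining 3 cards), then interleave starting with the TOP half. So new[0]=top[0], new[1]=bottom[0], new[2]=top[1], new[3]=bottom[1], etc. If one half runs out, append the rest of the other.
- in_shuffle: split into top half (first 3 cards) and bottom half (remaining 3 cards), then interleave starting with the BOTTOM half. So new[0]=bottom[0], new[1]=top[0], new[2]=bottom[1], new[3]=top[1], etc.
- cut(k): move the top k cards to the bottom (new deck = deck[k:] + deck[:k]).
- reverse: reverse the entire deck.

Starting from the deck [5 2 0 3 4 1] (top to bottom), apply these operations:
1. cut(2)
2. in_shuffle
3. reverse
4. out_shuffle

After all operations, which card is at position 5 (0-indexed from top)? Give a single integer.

After op 1 (cut(2)): [0 3 4 1 5 2]
After op 2 (in_shuffle): [1 0 5 3 2 4]
After op 3 (reverse): [4 2 3 5 0 1]
After op 4 (out_shuffle): [4 5 2 0 3 1]
Position 5: card 1.

Answer: 1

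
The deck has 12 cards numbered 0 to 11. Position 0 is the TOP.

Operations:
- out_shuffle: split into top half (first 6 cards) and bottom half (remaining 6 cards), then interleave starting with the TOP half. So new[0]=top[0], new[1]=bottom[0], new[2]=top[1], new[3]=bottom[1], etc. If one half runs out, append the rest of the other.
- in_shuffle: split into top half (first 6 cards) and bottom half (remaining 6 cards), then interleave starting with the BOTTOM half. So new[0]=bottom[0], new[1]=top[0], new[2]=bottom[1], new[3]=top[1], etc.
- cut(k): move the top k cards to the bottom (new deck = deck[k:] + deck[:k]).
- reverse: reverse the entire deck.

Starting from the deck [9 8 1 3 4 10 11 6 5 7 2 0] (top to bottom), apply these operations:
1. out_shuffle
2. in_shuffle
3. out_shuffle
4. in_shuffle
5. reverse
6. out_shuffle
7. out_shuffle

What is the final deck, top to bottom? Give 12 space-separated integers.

After op 1 (out_shuffle): [9 11 8 6 1 5 3 7 4 2 10 0]
After op 2 (in_shuffle): [3 9 7 11 4 8 2 6 10 1 0 5]
After op 3 (out_shuffle): [3 2 9 6 7 10 11 1 4 0 8 5]
After op 4 (in_shuffle): [11 3 1 2 4 9 0 6 8 7 5 10]
After op 5 (reverse): [10 5 7 8 6 0 9 4 2 1 3 11]
After op 6 (out_shuffle): [10 9 5 4 7 2 8 1 6 3 0 11]
After op 7 (out_shuffle): [10 8 9 1 5 6 4 3 7 0 2 11]

Answer: 10 8 9 1 5 6 4 3 7 0 2 11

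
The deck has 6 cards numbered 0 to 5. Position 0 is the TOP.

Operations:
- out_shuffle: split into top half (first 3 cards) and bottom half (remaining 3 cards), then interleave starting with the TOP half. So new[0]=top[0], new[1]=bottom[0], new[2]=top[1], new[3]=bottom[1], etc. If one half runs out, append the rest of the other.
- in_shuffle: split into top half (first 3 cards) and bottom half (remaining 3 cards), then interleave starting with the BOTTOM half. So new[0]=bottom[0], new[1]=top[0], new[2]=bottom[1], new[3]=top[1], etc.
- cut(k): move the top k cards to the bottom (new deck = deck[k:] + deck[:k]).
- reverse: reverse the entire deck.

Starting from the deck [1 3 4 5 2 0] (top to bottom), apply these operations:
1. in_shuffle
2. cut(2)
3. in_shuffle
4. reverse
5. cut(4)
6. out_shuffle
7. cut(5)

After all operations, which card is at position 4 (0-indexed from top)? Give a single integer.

After op 1 (in_shuffle): [5 1 2 3 0 4]
After op 2 (cut(2)): [2 3 0 4 5 1]
After op 3 (in_shuffle): [4 2 5 3 1 0]
After op 4 (reverse): [0 1 3 5 2 4]
After op 5 (cut(4)): [2 4 0 1 3 5]
After op 6 (out_shuffle): [2 1 4 3 0 5]
After op 7 (cut(5)): [5 2 1 4 3 0]
Position 4: card 3.

Answer: 3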